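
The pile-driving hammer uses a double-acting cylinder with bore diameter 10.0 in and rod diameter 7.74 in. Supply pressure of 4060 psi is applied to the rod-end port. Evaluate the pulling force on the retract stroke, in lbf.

Rod-side annular area A_ann = π/4 × (10.0² − 7.74²) = 31.49 in^2
On retraction the pressure acts on the annular area (bore minus rod).
F = P × A_ann

F ≈ 1.28e5 lbf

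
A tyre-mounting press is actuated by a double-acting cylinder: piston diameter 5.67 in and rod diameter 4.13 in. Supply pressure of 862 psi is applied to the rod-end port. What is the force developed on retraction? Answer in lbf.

F ≈ 10200 lbf

Rod-side annular area A_ann = π/4 × (5.67² − 4.13²) = 11.85 in^2
On retraction the pressure acts on the annular area (bore minus rod).
F = P × A_ann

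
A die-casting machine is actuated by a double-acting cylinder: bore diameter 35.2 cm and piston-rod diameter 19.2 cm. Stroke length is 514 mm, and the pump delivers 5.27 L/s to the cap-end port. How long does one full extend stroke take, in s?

Cap-side area A_cap = π/4 × (35.2 cm)² = 973.1 cm^2
Swept volume V = A × L; t = V / Q = A·L / Q

t ≈ 9.49 s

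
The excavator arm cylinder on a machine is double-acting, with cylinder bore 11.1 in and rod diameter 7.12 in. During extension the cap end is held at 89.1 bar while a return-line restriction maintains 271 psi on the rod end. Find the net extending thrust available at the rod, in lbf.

Cap-side area A_cap = π/4 × (11.1 in)² = 96.77 in^2
Rod-side annular area A_ann = π/4 × (11.1² − 7.12²) = 56.95 in^2
Net thrust = P_cap·A_cap − P_rod·A_ann = 1.251e5 lbf − 15430 lbf

F ≈ 1.10e5 lbf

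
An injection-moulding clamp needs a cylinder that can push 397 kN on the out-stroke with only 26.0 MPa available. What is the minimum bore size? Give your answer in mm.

D ≈ 139 mm

Extension force acts on the full piston face: F = P × (π/4)D².
D = √(4F / (πP)) = √(4 × 397 kN / (π × 26.0 MPa))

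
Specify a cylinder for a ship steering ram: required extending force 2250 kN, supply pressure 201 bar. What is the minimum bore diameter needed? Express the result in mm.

D ≈ 378 mm

Extension force acts on the full piston face: F = P × (π/4)D².
D = √(4F / (πP)) = √(4 × 2250 kN / (π × 201 bar))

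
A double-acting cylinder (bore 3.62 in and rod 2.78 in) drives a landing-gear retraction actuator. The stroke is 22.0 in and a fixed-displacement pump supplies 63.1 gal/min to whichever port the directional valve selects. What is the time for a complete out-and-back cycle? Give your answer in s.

Cap-side area A_cap = π/4 × (3.62 in)² = 10.29 in^2
Rod-side annular area A_ann = π/4 × (3.62² − 2.78²) = 4.222 in^2
t_ext = A_cap·L/Q = 0.9321 s
t_ret = A_ann·L/Q = 0.3824 s
t_cycle = t_ext + t_ret

t ≈ 1.31 s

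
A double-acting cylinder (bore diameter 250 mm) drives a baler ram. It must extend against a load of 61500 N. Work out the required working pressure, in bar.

P ≈ 12.5 bar

Cap-side area A_cap = π/4 × (250 mm)² = 49090 mm^2
P = F / A = 61500 N / A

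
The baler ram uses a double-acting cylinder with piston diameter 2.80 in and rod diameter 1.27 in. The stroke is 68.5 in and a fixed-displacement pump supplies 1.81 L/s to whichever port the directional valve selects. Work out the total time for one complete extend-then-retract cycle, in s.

Cap-side area A_cap = π/4 × (2.80 in)² = 6.158 in^2
Rod-side annular area A_ann = π/4 × (2.80² − 1.27²) = 4.891 in^2
t_ext = A_cap·L/Q = 3.819 s
t_ret = A_ann·L/Q = 3.033 s
t_cycle = t_ext + t_ret

t ≈ 6.85 s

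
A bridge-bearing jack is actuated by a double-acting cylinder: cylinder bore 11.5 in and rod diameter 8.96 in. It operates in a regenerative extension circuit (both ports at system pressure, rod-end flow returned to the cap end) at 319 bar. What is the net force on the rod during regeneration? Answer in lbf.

With equal pressure on both faces, forces on the annular region cancel; the net push is pressure × rod cross-section.
Rod cross-section A_rod = π/4 × (8.96 in)² = 63.05 in^2
F = P × A_rod

F ≈ 2.92e5 lbf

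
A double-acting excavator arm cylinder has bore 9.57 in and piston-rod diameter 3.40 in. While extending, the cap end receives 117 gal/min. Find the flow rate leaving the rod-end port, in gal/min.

Q_out ≈ 102 gal/min

Cap-side area A_cap = π/4 × (9.57 in)² = 71.93 in^2
Rod-side annular area A_ann = π/4 × (9.57² − 3.40²) = 62.85 in^2
Piston speed v = Q_in/A_cap; rod-end outflow Q_out = v × A_ann = Q_in × A_ann/A_cap.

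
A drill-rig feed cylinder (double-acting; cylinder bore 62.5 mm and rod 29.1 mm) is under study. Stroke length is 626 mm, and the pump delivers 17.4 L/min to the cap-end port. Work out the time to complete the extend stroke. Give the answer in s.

Cap-side area A_cap = π/4 × (62.5 mm)² = 3068 mm^2
Swept volume V = A × L; t = V / Q = A·L / Q

t ≈ 6.62 s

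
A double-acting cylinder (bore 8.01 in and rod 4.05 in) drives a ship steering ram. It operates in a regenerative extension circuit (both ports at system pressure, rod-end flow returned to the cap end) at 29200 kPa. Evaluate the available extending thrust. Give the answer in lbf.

With equal pressure on both faces, forces on the annular region cancel; the net push is pressure × rod cross-section.
Rod cross-section A_rod = π/4 × (4.05 in)² = 12.88 in^2
F = P × A_rod

F ≈ 54600 lbf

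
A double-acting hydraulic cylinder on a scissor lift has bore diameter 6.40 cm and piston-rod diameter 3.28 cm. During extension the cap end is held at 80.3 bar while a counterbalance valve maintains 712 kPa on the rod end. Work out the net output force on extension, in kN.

F ≈ 24.1 kN

Cap-side area A_cap = π/4 × (6.40 cm)² = 32.17 cm^2
Rod-side annular area A_ann = π/4 × (6.40² − 3.28²) = 23.72 cm^2
Net thrust = P_cap·A_cap − P_rod·A_ann = 25.83 kN − 1.689 kN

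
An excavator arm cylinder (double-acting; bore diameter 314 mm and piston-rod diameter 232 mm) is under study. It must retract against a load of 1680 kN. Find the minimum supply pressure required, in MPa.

P ≈ 47.8 MPa

Rod-side annular area A_ann = π/4 × (314² − 232²) = 35160 mm^2
Retraction: pressure acts on the annular area.
P = F / A = 1680 kN / A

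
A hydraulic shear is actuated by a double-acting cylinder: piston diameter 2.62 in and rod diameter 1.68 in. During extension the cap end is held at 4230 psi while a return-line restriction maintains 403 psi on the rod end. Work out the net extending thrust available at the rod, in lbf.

Cap-side area A_cap = π/4 × (2.62 in)² = 5.391 in^2
Rod-side annular area A_ann = π/4 × (2.62² − 1.68²) = 3.175 in^2
Net thrust = P_cap·A_cap − P_rod·A_ann = 22810 lbf − 1279 lbf

F ≈ 21500 lbf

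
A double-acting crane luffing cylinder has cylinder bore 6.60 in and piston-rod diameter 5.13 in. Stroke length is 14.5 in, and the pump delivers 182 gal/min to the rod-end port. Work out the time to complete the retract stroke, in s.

Rod-side annular area A_ann = π/4 × (6.60² − 5.13²) = 13.54 in^2
Swept volume V = A × L; t = V / Q = A·L / Q

t ≈ 0.280 s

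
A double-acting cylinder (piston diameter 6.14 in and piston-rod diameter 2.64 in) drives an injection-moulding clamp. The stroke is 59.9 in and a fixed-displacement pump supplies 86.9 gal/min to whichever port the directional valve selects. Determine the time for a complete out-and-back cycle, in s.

Cap-side area A_cap = π/4 × (6.14 in)² = 29.61 in^2
Rod-side annular area A_ann = π/4 × (6.14² − 2.64²) = 24.14 in^2
t_ext = A_cap·L/Q = 5.301 s
t_ret = A_ann·L/Q = 4.321 s
t_cycle = t_ext + t_ret

t ≈ 9.62 s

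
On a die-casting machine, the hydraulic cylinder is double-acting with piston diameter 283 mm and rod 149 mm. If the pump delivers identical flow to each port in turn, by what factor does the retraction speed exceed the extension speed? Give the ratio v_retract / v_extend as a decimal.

v_ret/v_ext ≈ 1.38

Cap-side area A_cap = π/4 × (283 mm)² = 62900 mm^2
Rod-side annular area A_ann = π/4 × (283² − 149²) = 45470 mm^2
For equal Q, v ∝ 1/A, so v_ret/v_ext = A_cap/A_ann.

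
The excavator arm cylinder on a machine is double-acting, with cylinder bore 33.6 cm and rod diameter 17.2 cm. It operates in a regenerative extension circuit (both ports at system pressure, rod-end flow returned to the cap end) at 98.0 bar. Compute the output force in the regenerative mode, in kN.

F ≈ 228 kN

With equal pressure on both faces, forces on the annular region cancel; the net push is pressure × rod cross-section.
Rod cross-section A_rod = π/4 × (17.2 cm)² = 232.4 cm^2
F = P × A_rod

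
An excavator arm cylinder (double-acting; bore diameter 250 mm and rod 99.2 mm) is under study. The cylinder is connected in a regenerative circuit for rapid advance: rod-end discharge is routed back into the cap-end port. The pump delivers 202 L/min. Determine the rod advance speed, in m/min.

In regeneration the rod-end outflow joins the pump flow into the cap end, so the net volume the pump must supply per unit advance equals the rod cross-section area.
Rod cross-section A_rod = π/4 × (99.2 mm)² = 7729 mm^2
v = Q_pump / A_rod

v ≈ 26.1 m/min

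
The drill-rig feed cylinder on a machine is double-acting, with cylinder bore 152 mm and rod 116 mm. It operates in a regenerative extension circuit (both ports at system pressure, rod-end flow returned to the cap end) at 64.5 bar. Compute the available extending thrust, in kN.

F ≈ 68.2 kN

With equal pressure on both faces, forces on the annular region cancel; the net push is pressure × rod cross-section.
Rod cross-section A_rod = π/4 × (116 mm)² = 10570 mm^2
F = P × A_rod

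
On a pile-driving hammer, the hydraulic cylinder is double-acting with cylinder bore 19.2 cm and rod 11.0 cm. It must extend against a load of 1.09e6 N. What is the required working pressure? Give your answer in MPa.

P ≈ 37.6 MPa

Cap-side area A_cap = π/4 × (19.2 cm)² = 289.5 cm^2
P = F / A = 1.09e6 N / A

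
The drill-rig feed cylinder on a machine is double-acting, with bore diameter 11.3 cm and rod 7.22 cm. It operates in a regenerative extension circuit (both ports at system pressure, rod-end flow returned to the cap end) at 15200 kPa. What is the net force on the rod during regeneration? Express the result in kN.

F ≈ 62.2 kN

With equal pressure on both faces, forces on the annular region cancel; the net push is pressure × rod cross-section.
Rod cross-section A_rod = π/4 × (7.22 cm)² = 40.94 cm^2
F = P × A_rod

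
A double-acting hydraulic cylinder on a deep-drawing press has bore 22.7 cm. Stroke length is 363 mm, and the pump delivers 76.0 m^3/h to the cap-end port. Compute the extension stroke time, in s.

Cap-side area A_cap = π/4 × (22.7 cm)² = 404.7 cm^2
Swept volume V = A × L; t = V / Q = A·L / Q

t ≈ 0.696 s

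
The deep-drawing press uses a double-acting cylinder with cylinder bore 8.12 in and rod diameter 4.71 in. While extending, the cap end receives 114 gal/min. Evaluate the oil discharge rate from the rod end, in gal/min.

Q_out ≈ 75.6 gal/min

Cap-side area A_cap = π/4 × (8.12 in)² = 51.78 in^2
Rod-side annular area A_ann = π/4 × (8.12² − 4.71²) = 34.36 in^2
Piston speed v = Q_in/A_cap; rod-end outflow Q_out = v × A_ann = Q_in × A_ann/A_cap.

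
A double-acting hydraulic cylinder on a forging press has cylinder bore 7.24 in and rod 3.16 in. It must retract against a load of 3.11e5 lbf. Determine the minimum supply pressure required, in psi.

Rod-side annular area A_ann = π/4 × (7.24² − 3.16²) = 33.33 in^2
Retraction: pressure acts on the annular area.
P = F / A = 3.11e5 lbf / A

P ≈ 9330 psi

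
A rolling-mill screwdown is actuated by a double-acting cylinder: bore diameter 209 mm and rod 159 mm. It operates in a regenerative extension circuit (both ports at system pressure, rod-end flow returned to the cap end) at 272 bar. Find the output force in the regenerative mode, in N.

With equal pressure on both faces, forces on the annular region cancel; the net push is pressure × rod cross-section.
Rod cross-section A_rod = π/4 × (159 mm)² = 19860 mm^2
F = P × A_rod

F ≈ 5.40e5 N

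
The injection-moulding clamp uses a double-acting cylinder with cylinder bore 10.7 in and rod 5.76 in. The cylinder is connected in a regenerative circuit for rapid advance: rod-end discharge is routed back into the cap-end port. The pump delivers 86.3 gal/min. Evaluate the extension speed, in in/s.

In regeneration the rod-end outflow joins the pump flow into the cap end, so the net volume the pump must supply per unit advance equals the rod cross-section area.
Rod cross-section A_rod = π/4 × (5.76 in)² = 26.06 in^2
v = Q_pump / A_rod

v ≈ 12.8 in/s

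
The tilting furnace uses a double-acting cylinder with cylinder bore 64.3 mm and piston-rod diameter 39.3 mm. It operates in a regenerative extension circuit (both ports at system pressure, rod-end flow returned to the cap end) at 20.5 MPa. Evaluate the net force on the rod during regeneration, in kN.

F ≈ 24.9 kN

With equal pressure on both faces, forces on the annular region cancel; the net push is pressure × rod cross-section.
Rod cross-section A_rod = π/4 × (39.3 mm)² = 1213 mm^2
F = P × A_rod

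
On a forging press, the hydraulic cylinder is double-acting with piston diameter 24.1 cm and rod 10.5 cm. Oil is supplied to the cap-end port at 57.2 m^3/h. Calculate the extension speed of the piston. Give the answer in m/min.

Cap-side area A_cap = π/4 × (24.1 cm)² = 456.2 cm^2
v = Q / A

v ≈ 20.9 m/min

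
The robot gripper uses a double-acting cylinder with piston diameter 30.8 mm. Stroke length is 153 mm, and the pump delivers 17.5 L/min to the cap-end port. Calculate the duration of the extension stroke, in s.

Cap-side area A_cap = π/4 × (30.8 mm)² = 745.1 mm^2
Swept volume V = A × L; t = V / Q = A·L / Q

t ≈ 0.391 s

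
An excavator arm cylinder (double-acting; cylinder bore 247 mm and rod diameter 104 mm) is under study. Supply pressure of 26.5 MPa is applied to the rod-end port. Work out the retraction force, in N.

F ≈ 1.04e6 N

Rod-side annular area A_ann = π/4 × (247² − 104²) = 39420 mm^2
On retraction the pressure acts on the annular area (bore minus rod).
F = P × A_ann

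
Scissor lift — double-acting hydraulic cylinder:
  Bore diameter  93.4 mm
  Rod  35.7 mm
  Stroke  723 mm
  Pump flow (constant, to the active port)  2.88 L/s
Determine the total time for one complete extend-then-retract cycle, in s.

Cap-side area A_cap = π/4 × (93.4 mm)² = 6851 mm^2
Rod-side annular area A_ann = π/4 × (93.4² − 35.7²) = 5850 mm^2
t_ext = A_cap·L/Q = 1.720 s
t_ret = A_ann·L/Q = 1.469 s
t_cycle = t_ext + t_ret

t ≈ 3.19 s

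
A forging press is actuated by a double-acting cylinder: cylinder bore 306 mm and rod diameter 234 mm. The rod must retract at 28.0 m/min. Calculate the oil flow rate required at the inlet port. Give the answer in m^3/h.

Q ≈ 51.3 m^3/h

Rod-side annular area A_ann = π/4 × (306² − 234²) = 30540 mm^2
Q = A × v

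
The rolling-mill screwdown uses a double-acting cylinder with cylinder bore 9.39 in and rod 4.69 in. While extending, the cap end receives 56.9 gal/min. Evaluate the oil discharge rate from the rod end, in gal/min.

Q_out ≈ 42.7 gal/min

Cap-side area A_cap = π/4 × (9.39 in)² = 69.25 in^2
Rod-side annular area A_ann = π/4 × (9.39² − 4.69²) = 51.97 in^2
Piston speed v = Q_in/A_cap; rod-end outflow Q_out = v × A_ann = Q_in × A_ann/A_cap.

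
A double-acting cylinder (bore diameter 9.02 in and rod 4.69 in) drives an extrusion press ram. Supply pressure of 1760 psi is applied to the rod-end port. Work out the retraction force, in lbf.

F ≈ 82100 lbf

Rod-side annular area A_ann = π/4 × (9.02² − 4.69²) = 46.62 in^2
On retraction the pressure acts on the annular area (bore minus rod).
F = P × A_ann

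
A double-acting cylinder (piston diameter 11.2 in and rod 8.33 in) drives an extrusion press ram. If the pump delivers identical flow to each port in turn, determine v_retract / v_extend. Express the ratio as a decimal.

v_ret/v_ext ≈ 2.24

Cap-side area A_cap = π/4 × (11.2 in)² = 98.52 in^2
Rod-side annular area A_ann = π/4 × (11.2² − 8.33²) = 44.02 in^2
For equal Q, v ∝ 1/A, so v_ret/v_ext = A_cap/A_ann.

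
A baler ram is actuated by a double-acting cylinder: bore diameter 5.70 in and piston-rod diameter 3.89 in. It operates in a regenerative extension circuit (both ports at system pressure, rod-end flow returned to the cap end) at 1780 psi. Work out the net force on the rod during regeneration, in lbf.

F ≈ 21200 lbf

With equal pressure on both faces, forces on the annular region cancel; the net push is pressure × rod cross-section.
Rod cross-section A_rod = π/4 × (3.89 in)² = 11.88 in^2
F = P × A_rod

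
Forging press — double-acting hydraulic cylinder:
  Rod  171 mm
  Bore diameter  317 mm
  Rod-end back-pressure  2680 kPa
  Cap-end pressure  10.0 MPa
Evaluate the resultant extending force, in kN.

Cap-side area A_cap = π/4 × (317 mm)² = 78920 mm^2
Rod-side annular area A_ann = π/4 × (317² − 171²) = 55960 mm^2
Net thrust = P_cap·A_cap − P_rod·A_ann = 789.2 kN − 150.0 kN

F ≈ 639 kN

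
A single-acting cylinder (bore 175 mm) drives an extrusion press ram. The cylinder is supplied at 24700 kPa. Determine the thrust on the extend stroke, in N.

Cap-side area A_cap = π/4 × (175 mm)² = 24050 mm^2
F = P × A_cap = 24700 kPa × A_cap

F ≈ 5.94e5 N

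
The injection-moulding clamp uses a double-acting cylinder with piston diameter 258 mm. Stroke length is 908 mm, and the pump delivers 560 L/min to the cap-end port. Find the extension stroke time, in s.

t ≈ 5.09 s

Cap-side area A_cap = π/4 × (258 mm)² = 52280 mm^2
Swept volume V = A × L; t = V / Q = A·L / Q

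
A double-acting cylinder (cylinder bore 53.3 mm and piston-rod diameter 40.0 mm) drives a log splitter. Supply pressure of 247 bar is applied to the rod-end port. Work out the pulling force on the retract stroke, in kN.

F ≈ 24.1 kN

Rod-side annular area A_ann = π/4 × (53.3² − 40.0²) = 974.6 mm^2
On retraction the pressure acts on the annular area (bore minus rod).
F = P × A_ann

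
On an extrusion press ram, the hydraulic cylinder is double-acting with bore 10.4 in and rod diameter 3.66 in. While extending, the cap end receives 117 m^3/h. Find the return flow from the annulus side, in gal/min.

Q_out ≈ 451 gal/min

Cap-side area A_cap = π/4 × (10.4 in)² = 84.95 in^2
Rod-side annular area A_ann = π/4 × (10.4² − 3.66²) = 74.43 in^2
Piston speed v = Q_in/A_cap; rod-end outflow Q_out = v × A_ann = Q_in × A_ann/A_cap.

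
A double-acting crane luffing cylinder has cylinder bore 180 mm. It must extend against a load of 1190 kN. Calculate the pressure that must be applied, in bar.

Cap-side area A_cap = π/4 × (180 mm)² = 25450 mm^2
P = F / A = 1190 kN / A

P ≈ 468 bar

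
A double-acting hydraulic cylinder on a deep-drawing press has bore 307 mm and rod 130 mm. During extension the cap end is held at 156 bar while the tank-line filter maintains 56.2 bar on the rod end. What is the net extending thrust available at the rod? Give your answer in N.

F ≈ 8.13e5 N

Cap-side area A_cap = π/4 × (307 mm)² = 74020 mm^2
Rod-side annular area A_ann = π/4 × (307² − 130²) = 60750 mm^2
Net thrust = P_cap·A_cap − P_rod·A_ann = 1.155e6 N − 3.414e5 N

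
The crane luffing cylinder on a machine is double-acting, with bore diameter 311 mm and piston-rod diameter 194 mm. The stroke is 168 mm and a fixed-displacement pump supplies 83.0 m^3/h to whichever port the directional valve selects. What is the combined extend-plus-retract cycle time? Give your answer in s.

Cap-side area A_cap = π/4 × (311 mm)² = 75960 mm^2
Rod-side annular area A_ann = π/4 × (311² − 194²) = 46410 mm^2
t_ext = A_cap·L/Q = 0.5535 s
t_ret = A_ann·L/Q = 0.3381 s
t_cycle = t_ext + t_ret

t ≈ 0.892 s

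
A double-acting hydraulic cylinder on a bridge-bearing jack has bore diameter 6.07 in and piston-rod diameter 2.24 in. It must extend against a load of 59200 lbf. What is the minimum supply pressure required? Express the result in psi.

P ≈ 2050 psi

Cap-side area A_cap = π/4 × (6.07 in)² = 28.94 in^2
P = F / A = 59200 lbf / A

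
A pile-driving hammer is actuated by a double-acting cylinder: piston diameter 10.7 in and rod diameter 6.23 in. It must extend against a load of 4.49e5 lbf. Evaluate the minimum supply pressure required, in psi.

P ≈ 4990 psi

Cap-side area A_cap = π/4 × (10.7 in)² = 89.92 in^2
P = F / A = 4.49e5 lbf / A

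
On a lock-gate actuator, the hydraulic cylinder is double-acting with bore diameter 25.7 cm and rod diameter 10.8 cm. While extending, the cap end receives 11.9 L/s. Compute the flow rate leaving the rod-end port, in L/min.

Cap-side area A_cap = π/4 × (25.7 cm)² = 518.7 cm^2
Rod-side annular area A_ann = π/4 × (25.7² − 10.8²) = 427.1 cm^2
Piston speed v = Q_in/A_cap; rod-end outflow Q_out = v × A_ann = Q_in × A_ann/A_cap.

Q_out ≈ 588 L/min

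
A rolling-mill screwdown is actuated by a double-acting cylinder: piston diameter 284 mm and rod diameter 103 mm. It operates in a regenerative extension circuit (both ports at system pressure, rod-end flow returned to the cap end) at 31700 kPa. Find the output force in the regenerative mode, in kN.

F ≈ 264 kN

With equal pressure on both faces, forces on the annular region cancel; the net push is pressure × rod cross-section.
Rod cross-section A_rod = π/4 × (103 mm)² = 8332 mm^2
F = P × A_rod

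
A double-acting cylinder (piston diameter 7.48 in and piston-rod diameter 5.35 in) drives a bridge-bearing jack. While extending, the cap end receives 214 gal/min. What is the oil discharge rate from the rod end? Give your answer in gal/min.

Cap-side area A_cap = π/4 × (7.48 in)² = 43.94 in^2
Rod-side annular area A_ann = π/4 × (7.48² − 5.35²) = 21.46 in^2
Piston speed v = Q_in/A_cap; rod-end outflow Q_out = v × A_ann = Q_in × A_ann/A_cap.

Q_out ≈ 105 gal/min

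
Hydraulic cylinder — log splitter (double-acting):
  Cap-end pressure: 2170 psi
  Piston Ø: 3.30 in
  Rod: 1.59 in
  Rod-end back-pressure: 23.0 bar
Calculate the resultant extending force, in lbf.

F ≈ 16400 lbf

Cap-side area A_cap = π/4 × (3.30 in)² = 8.553 in^2
Rod-side annular area A_ann = π/4 × (3.30² − 1.59²) = 6.567 in^2
Net thrust = P_cap·A_cap − P_rod·A_ann = 18560 lbf − 2191 lbf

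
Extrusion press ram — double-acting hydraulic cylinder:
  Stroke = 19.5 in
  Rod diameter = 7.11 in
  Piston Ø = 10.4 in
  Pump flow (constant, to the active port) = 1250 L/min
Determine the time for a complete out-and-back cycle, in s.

t ≈ 2.00 s

Cap-side area A_cap = π/4 × (10.4 in)² = 84.95 in^2
Rod-side annular area A_ann = π/4 × (10.4² − 7.11²) = 45.25 in^2
t_ext = A_cap·L/Q = 1.303 s
t_ret = A_ann·L/Q = 0.6940 s
t_cycle = t_ext + t_ret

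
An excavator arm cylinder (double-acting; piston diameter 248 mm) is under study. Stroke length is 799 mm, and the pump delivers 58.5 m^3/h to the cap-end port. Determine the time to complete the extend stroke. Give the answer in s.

t ≈ 2.38 s

Cap-side area A_cap = π/4 × (248 mm)² = 48310 mm^2
Swept volume V = A × L; t = V / Q = A·L / Q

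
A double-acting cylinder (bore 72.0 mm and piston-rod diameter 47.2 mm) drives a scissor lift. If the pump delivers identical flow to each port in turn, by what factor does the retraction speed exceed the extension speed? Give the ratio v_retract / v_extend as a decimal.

Cap-side area A_cap = π/4 × (72.0 mm)² = 4072 mm^2
Rod-side annular area A_ann = π/4 × (72.0² − 47.2²) = 2322 mm^2
For equal Q, v ∝ 1/A, so v_ret/v_ext = A_cap/A_ann.

v_ret/v_ext ≈ 1.75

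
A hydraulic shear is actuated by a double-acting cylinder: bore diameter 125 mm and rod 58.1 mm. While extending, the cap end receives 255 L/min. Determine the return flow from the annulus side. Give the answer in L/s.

Q_out ≈ 3.33 L/s

Cap-side area A_cap = π/4 × (125 mm)² = 12270 mm^2
Rod-side annular area A_ann = π/4 × (125² − 58.1²) = 9621 mm^2
Piston speed v = Q_in/A_cap; rod-end outflow Q_out = v × A_ann = Q_in × A_ann/A_cap.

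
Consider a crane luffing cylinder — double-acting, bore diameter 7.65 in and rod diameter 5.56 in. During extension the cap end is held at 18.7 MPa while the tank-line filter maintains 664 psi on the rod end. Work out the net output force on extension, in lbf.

Cap-side area A_cap = π/4 × (7.65 in)² = 45.96 in^2
Rod-side annular area A_ann = π/4 × (7.65² − 5.56²) = 21.68 in^2
Net thrust = P_cap·A_cap − P_rod·A_ann = 1.247e5 lbf − 14400 lbf

F ≈ 1.10e5 lbf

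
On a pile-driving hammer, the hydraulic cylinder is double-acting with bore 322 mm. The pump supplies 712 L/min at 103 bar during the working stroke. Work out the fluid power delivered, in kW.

Hydraulic power = P × Q

W ≈ 122 kW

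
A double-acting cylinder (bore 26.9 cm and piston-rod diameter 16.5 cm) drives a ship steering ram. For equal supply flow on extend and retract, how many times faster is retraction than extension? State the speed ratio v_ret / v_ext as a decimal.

Cap-side area A_cap = π/4 × (26.9 cm)² = 568.3 cm^2
Rod-side annular area A_ann = π/4 × (26.9² − 16.5²) = 354.5 cm^2
For equal Q, v ∝ 1/A, so v_ret/v_ext = A_cap/A_ann.

v_ret/v_ext ≈ 1.60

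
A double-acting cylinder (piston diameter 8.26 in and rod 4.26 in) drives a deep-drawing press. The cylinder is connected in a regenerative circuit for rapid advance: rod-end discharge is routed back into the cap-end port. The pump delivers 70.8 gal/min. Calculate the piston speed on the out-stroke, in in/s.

In regeneration the rod-end outflow joins the pump flow into the cap end, so the net volume the pump must supply per unit advance equals the rod cross-section area.
Rod cross-section A_rod = π/4 × (4.26 in)² = 14.25 in^2
v = Q_pump / A_rod

v ≈ 19.1 in/s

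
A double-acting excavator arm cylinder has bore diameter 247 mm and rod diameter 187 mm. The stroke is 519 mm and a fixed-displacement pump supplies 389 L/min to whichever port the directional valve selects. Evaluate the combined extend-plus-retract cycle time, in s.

t ≈ 5.47 s

Cap-side area A_cap = π/4 × (247 mm)² = 47920 mm^2
Rod-side annular area A_ann = π/4 × (247² − 187²) = 20450 mm^2
t_ext = A_cap·L/Q = 3.836 s
t_ret = A_ann·L/Q = 1.637 s
t_cycle = t_ext + t_ret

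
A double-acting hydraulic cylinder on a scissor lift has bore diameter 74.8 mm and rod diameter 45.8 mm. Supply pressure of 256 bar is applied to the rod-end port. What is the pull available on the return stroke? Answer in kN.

Rod-side annular area A_ann = π/4 × (74.8² − 45.8²) = 2747 mm^2
On retraction the pressure acts on the annular area (bore minus rod).
F = P × A_ann

F ≈ 70.3 kN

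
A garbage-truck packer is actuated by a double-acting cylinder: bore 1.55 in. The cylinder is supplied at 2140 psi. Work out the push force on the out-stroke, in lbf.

F ≈ 4040 lbf

Cap-side area A_cap = π/4 × (1.55 in)² = 1.887 in^2
F = P × A_cap = 2140 psi × A_cap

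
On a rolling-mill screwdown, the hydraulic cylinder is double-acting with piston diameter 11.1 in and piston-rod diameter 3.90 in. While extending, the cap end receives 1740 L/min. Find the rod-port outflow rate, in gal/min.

Cap-side area A_cap = π/4 × (11.1 in)² = 96.77 in^2
Rod-side annular area A_ann = π/4 × (11.1² − 3.90²) = 84.82 in^2
Piston speed v = Q_in/A_cap; rod-end outflow Q_out = v × A_ann = Q_in × A_ann/A_cap.

Q_out ≈ 403 gal/min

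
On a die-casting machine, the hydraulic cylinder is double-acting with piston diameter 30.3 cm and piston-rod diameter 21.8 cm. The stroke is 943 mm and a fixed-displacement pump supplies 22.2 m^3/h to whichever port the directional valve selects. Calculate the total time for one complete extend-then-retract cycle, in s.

Cap-side area A_cap = π/4 × (30.3 cm)² = 721.1 cm^2
Rod-side annular area A_ann = π/4 × (30.3² − 21.8²) = 347.8 cm^2
t_ext = A_cap·L/Q = 11.03 s
t_ret = A_ann·L/Q = 5.319 s
t_cycle = t_ext + t_ret

t ≈ 16.3 s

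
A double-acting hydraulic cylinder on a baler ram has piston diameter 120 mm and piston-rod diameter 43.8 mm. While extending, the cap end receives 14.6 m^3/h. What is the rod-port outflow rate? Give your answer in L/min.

Cap-side area A_cap = π/4 × (120 mm)² = 11310 mm^2
Rod-side annular area A_ann = π/4 × (120² − 43.8²) = 9803 mm^2
Piston speed v = Q_in/A_cap; rod-end outflow Q_out = v × A_ann = Q_in × A_ann/A_cap.

Q_out ≈ 211 L/min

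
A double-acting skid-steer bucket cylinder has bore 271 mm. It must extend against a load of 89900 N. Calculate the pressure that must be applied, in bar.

Cap-side area A_cap = π/4 × (271 mm)² = 57680 mm^2
P = F / A = 89900 N / A

P ≈ 15.6 bar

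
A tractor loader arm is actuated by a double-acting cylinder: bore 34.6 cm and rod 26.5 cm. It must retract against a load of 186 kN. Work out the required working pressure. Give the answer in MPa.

P ≈ 4.79 MPa

Rod-side annular area A_ann = π/4 × (34.6² − 26.5²) = 388.7 cm^2
Retraction: pressure acts on the annular area.
P = F / A = 186 kN / A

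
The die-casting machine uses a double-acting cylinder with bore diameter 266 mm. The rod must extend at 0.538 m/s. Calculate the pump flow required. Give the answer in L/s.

Q ≈ 29.9 L/s

Cap-side area A_cap = π/4 × (266 mm)² = 55570 mm^2
Q = A × v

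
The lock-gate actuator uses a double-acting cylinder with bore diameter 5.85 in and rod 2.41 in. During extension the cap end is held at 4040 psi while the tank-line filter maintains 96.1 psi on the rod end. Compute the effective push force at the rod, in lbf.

F ≈ 1.06e5 lbf

Cap-side area A_cap = π/4 × (5.85 in)² = 26.88 in^2
Rod-side annular area A_ann = π/4 × (5.85² − 2.41²) = 22.32 in^2
Net thrust = P_cap·A_cap − P_rod·A_ann = 1.086e5 lbf − 2145 lbf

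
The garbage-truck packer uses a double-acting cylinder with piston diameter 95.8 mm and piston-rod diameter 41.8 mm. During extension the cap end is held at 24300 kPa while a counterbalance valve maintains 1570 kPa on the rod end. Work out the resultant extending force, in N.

Cap-side area A_cap = π/4 × (95.8 mm)² = 7208 mm^2
Rod-side annular area A_ann = π/4 × (95.8² − 41.8²) = 5836 mm^2
Net thrust = P_cap·A_cap − P_rod·A_ann = 1.752e5 N − 9162 N

F ≈ 1.66e5 N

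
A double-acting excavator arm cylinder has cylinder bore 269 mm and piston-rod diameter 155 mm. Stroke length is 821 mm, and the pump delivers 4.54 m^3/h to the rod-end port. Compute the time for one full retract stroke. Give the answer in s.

Rod-side annular area A_ann = π/4 × (269² − 155²) = 37960 mm^2
Swept volume V = A × L; t = V / Q = A·L / Q

t ≈ 24.7 s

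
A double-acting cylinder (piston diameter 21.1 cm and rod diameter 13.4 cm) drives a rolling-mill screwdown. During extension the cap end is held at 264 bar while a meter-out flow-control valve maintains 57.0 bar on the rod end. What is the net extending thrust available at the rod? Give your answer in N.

F ≈ 8.04e5 N

Cap-side area A_cap = π/4 × (21.1 cm)² = 349.7 cm^2
Rod-side annular area A_ann = π/4 × (21.1² − 13.4²) = 208.6 cm^2
Net thrust = P_cap·A_cap − P_rod·A_ann = 9.231e5 N − 1.189e5 N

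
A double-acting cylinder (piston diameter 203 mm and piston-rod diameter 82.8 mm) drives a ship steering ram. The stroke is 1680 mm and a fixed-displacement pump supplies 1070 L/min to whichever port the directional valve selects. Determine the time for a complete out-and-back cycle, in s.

Cap-side area A_cap = π/4 × (203 mm)² = 32370 mm^2
Rod-side annular area A_ann = π/4 × (203² − 82.8²) = 26980 mm^2
t_ext = A_cap·L/Q = 3.049 s
t_ret = A_ann·L/Q = 2.542 s
t_cycle = t_ext + t_ret

t ≈ 5.59 s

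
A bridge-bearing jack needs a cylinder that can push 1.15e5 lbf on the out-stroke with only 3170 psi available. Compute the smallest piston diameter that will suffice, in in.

D ≈ 6.80 in

Extension force acts on the full piston face: F = P × (π/4)D².
D = √(4F / (πP)) = √(4 × 1.15e5 lbf / (π × 3170 psi))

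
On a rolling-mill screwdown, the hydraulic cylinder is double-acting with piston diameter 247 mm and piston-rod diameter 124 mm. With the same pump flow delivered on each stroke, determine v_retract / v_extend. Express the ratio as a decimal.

Cap-side area A_cap = π/4 × (247 mm)² = 47920 mm^2
Rod-side annular area A_ann = π/4 × (247² − 124²) = 35840 mm^2
For equal Q, v ∝ 1/A, so v_ret/v_ext = A_cap/A_ann.

v_ret/v_ext ≈ 1.34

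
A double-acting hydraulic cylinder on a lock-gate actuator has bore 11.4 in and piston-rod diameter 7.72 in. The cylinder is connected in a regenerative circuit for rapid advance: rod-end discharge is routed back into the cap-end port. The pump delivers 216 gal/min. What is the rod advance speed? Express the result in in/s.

v ≈ 17.8 in/s

In regeneration the rod-end outflow joins the pump flow into the cap end, so the net volume the pump must supply per unit advance equals the rod cross-section area.
Rod cross-section A_rod = π/4 × (7.72 in)² = 46.81 in^2
v = Q_pump / A_rod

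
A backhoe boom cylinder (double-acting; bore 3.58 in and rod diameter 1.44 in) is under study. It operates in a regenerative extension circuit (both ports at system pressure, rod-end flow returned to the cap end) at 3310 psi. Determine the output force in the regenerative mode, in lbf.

With equal pressure on both faces, forces on the annular region cancel; the net push is pressure × rod cross-section.
Rod cross-section A_rod = π/4 × (1.44 in)² = 1.629 in^2
F = P × A_rod

F ≈ 5390 lbf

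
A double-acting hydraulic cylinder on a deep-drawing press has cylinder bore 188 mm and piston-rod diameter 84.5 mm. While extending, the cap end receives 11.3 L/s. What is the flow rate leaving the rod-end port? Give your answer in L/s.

Q_out ≈ 9.02 L/s

Cap-side area A_cap = π/4 × (188 mm)² = 27760 mm^2
Rod-side annular area A_ann = π/4 × (188² − 84.5²) = 22150 mm^2
Piston speed v = Q_in/A_cap; rod-end outflow Q_out = v × A_ann = Q_in × A_ann/A_cap.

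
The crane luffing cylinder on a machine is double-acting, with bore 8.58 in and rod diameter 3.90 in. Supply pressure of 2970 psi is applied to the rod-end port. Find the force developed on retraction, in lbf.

Rod-side annular area A_ann = π/4 × (8.58² − 3.90²) = 45.87 in^2
On retraction the pressure acts on the annular area (bore minus rod).
F = P × A_ann

F ≈ 1.36e5 lbf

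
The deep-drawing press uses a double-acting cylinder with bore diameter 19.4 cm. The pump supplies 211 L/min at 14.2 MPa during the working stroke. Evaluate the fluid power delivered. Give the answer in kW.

W ≈ 49.9 kW

Hydraulic power = P × Q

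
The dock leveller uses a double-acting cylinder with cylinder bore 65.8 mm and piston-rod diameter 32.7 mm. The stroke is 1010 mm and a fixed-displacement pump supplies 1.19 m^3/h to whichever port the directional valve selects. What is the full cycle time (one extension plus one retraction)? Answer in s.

t ≈ 18.2 s

Cap-side area A_cap = π/4 × (65.8 mm)² = 3400 mm^2
Rod-side annular area A_ann = π/4 × (65.8² − 32.7²) = 2561 mm^2
t_ext = A_cap·L/Q = 10.39 s
t_ret = A_ann·L/Q = 7.824 s
t_cycle = t_ext + t_ret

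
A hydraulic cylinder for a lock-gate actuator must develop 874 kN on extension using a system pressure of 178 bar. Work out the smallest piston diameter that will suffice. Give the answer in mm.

Extension force acts on the full piston face: F = P × (π/4)D².
D = √(4F / (πP)) = √(4 × 874 kN / (π × 178 bar))

D ≈ 250 mm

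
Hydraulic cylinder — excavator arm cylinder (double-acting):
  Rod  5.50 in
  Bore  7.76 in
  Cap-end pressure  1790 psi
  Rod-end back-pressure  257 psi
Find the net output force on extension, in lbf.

Cap-side area A_cap = π/4 × (7.76 in)² = 47.29 in^2
Rod-side annular area A_ann = π/4 × (7.76² − 5.50²) = 23.54 in^2
Net thrust = P_cap·A_cap − P_rod·A_ann = 84660 lbf − 6049 lbf

F ≈ 78600 lbf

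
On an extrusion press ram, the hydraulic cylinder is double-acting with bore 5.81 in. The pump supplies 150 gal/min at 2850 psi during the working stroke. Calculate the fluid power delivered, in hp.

W ≈ 249 hp

Hydraulic power = P × Q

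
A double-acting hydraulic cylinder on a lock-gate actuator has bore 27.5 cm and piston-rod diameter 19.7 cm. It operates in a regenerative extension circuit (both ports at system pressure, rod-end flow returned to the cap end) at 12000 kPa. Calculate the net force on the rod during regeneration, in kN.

With equal pressure on both faces, forces on the annular region cancel; the net push is pressure × rod cross-section.
Rod cross-section A_rod = π/4 × (19.7 cm)² = 304.8 cm^2
F = P × A_rod

F ≈ 366 kN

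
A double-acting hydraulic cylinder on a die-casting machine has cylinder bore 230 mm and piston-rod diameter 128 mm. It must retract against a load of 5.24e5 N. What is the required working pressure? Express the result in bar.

P ≈ 183 bar

Rod-side annular area A_ann = π/4 × (230² − 128²) = 28680 mm^2
Retraction: pressure acts on the annular area.
P = F / A = 5.24e5 N / A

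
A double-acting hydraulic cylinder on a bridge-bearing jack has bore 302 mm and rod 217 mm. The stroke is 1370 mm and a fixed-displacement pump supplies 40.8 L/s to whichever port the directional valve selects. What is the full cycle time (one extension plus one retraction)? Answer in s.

t ≈ 3.57 s

Cap-side area A_cap = π/4 × (302 mm)² = 71630 mm^2
Rod-side annular area A_ann = π/4 × (302² − 217²) = 34650 mm^2
t_ext = A_cap·L/Q = 2.405 s
t_ret = A_ann·L/Q = 1.163 s
t_cycle = t_ext + t_ret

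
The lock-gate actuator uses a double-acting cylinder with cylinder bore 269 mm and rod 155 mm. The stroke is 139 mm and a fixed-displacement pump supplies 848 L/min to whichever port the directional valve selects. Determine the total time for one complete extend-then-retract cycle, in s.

Cap-side area A_cap = π/4 × (269 mm)² = 56830 mm^2
Rod-side annular area A_ann = π/4 × (269² − 155²) = 37960 mm^2
t_ext = A_cap·L/Q = 0.5589 s
t_ret = A_ann·L/Q = 0.3734 s
t_cycle = t_ext + t_ret

t ≈ 0.932 s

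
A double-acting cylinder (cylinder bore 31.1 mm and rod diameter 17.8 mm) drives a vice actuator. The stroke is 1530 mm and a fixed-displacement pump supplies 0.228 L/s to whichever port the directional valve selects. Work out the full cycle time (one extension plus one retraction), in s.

Cap-side area A_cap = π/4 × (31.1 mm)² = 759.6 mm^2
Rod-side annular area A_ann = π/4 × (31.1² − 17.8²) = 510.8 mm^2
t_ext = A_cap·L/Q = 5.098 s
t_ret = A_ann·L/Q = 3.428 s
t_cycle = t_ext + t_ret

t ≈ 8.53 s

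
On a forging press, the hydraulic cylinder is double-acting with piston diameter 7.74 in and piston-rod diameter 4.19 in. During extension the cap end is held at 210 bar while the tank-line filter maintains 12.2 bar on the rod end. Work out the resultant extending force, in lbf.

F ≈ 1.37e5 lbf

Cap-side area A_cap = π/4 × (7.74 in)² = 47.05 in^2
Rod-side annular area A_ann = π/4 × (7.74² − 4.19²) = 33.26 in^2
Net thrust = P_cap·A_cap − P_rod·A_ann = 1.433e5 lbf − 5886 lbf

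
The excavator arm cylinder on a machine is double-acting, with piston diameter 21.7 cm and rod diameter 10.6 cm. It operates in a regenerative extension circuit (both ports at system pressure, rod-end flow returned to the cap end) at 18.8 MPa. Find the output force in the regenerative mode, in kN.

With equal pressure on both faces, forces on the annular region cancel; the net push is pressure × rod cross-section.
Rod cross-section A_rod = π/4 × (10.6 cm)² = 88.25 cm^2
F = P × A_rod

F ≈ 166 kN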